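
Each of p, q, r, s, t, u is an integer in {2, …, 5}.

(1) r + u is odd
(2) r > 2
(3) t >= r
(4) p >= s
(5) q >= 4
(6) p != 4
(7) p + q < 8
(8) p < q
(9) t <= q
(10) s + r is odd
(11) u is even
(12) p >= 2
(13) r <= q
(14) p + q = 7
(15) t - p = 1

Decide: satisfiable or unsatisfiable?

Satisfiable

One satisfying assignment is p = 3, q = 4, r = 3, s = 2, t = 4, u = 2.
For the less obvious constraints — constraint 7: p + q = 7; constraint 14: p + q = 7 — and the others hold by inspection.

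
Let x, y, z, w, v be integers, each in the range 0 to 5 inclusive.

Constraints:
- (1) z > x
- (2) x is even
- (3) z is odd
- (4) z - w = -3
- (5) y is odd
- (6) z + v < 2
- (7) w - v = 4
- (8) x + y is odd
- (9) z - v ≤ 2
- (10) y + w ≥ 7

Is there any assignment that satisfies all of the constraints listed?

Setting (x, y, z, w, v) = (0, 3, 1, 4, 0) satisfies everything: constraint 4: z - w = -3; constraint 6: z + v = 1; constraint 7: w - v = 4, and the others follow.

Satisfiable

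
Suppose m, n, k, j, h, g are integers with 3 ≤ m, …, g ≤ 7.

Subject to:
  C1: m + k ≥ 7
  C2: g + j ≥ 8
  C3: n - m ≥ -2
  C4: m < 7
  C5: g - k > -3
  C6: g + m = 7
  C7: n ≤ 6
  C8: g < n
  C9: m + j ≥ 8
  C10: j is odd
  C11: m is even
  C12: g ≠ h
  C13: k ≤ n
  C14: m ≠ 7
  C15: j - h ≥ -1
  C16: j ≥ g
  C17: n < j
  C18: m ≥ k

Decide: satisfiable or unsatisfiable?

Satisfiable

The assignment m = 4, n = 5, k = 4, j = 7, h = 5, g = 3 works:
  constraint 1 holds since m + k = 8.
  constraint 2 holds since g + j = 10.
  constraint 3 holds since n - m = 1.
The rest check out directly.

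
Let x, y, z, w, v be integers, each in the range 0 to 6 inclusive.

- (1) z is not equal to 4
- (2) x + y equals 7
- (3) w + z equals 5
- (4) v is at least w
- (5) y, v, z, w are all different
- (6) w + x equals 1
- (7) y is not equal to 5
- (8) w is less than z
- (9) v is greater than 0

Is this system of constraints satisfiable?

The assignment x = 1, y = 6, z = 5, w = 0, v = 4 works:
  constraint 2 holds since x + y = 7.
  constraint 3 holds since w + z = 5.
  constraint 6 holds since w + x = 1.
The rest check out directly.

Satisfiable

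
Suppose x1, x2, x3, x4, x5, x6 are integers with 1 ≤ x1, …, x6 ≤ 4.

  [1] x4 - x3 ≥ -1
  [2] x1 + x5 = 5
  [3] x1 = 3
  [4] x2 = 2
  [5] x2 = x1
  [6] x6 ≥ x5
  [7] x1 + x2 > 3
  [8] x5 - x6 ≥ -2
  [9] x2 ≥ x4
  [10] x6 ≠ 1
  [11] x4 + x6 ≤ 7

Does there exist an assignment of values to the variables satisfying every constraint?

Constraint 4 fixes x2 = 2 and constraint 3 fixes x1 = 3, but constraint 5 requires x2 = x1. Since 2 ≠ 3, contradiction.

Unsatisfiable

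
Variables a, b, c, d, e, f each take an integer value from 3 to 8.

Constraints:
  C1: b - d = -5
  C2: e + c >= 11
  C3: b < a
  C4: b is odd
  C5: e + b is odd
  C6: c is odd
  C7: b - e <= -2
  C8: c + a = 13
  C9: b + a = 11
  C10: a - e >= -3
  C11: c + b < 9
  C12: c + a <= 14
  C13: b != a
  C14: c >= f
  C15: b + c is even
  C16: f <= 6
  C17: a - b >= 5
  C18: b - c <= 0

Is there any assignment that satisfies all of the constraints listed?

Try a = 8, b = 3, c = 5, d = 8, e = 8, f = 5.
Check constraint 1: b - d = -5; constraint 2: e + c = 13. The remaining constraints are straightforward to verify.

Satisfiable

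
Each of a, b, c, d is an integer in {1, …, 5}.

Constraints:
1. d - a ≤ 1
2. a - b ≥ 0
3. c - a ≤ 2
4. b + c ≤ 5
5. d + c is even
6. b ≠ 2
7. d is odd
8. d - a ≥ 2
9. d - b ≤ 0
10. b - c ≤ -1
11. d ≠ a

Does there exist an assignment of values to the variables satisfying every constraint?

Constraints 3, 8, 9, and 10 give b − d ≥ 0, d − a ≥ 2, a − c ≥ -2, c − b ≥ 1.
Adding all 4 inequalities: the left sides telescope to 0, and the right sides sum to 0 + 2 + (-2) + 1 = 1. So 0 ≥ 1, which is false.

Unsatisfiable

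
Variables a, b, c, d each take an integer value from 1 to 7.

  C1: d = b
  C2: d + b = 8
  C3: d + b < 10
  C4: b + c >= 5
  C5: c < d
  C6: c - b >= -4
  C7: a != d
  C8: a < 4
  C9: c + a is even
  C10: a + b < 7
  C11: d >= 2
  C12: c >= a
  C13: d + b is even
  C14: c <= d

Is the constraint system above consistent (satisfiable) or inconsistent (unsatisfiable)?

Satisfiable

Try a = 1, b = 4, c = 1, d = 4.
Check constraint 2: d + b = 8; constraint 3: d + b = 8; constraint 4: b + c = 5. The remaining constraints are straightforward to verify.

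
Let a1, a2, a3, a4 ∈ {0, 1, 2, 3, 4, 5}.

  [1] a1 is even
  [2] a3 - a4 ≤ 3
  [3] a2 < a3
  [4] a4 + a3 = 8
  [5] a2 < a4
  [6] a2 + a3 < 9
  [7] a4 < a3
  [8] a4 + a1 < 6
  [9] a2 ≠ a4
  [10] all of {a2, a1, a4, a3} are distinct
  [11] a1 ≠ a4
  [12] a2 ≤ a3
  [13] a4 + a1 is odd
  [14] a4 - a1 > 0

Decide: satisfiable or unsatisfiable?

Satisfiable

Setting (a1, a2, a3, a4) = (0, 2, 5, 3) satisfies everything: constraint 2: a3 - a4 = 2; constraint 4: a4 + a3 = 8, and the others follow.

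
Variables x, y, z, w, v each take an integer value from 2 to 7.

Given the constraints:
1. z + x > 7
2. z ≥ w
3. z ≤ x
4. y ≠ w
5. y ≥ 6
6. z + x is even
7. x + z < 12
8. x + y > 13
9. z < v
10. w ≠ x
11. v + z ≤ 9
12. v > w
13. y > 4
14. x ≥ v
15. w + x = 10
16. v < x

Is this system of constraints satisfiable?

The assignment x = 7, y = 7, z = 3, w = 3, v = 6 works:
  constraint 1 holds since z + x = 10.
  constraint 7 holds since x + z = 10.
The rest check out directly.

Satisfiable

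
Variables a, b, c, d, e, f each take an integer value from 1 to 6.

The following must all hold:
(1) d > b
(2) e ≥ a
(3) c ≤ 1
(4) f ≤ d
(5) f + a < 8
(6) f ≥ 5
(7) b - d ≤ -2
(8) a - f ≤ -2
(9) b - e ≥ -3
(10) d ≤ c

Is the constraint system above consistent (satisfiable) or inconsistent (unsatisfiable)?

Unsatisfiable

From constraints 4 and 6: d ≥ f and f ≥ 5, so d ≥ 5. From constraints 3 and 10: d ≤ c and c ≤ 1, so d ≤ 1. But 1 < 5, so no value of d works.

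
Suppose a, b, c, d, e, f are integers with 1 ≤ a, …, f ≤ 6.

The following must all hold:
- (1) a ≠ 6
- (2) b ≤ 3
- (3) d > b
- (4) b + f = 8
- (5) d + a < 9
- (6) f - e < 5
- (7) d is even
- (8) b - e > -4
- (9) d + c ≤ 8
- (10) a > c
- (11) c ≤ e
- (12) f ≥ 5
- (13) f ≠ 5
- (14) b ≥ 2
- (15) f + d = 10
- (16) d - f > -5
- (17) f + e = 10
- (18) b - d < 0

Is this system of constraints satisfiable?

Satisfiable

One satisfying assignment is a = 3, b = 2, c = 2, d = 4, e = 4, f = 6.
For the less obvious constraints — constraint 4: b + f = 8; constraint 5: d + a = 7 — and the others hold by inspection.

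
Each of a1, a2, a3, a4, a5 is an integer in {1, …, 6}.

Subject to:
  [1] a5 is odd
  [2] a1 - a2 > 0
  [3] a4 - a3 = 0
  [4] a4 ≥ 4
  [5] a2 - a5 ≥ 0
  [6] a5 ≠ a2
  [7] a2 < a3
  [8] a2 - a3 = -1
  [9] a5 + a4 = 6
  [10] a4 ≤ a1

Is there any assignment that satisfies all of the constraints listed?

Satisfiable

Take a1 = 6, a2 = 4, a3 = 5, a4 = 5, a5 = 1. Then constraint 2: a1 - a2 = 2; constraint 3: a4 - a3 = 0, and every other listed constraint is also met.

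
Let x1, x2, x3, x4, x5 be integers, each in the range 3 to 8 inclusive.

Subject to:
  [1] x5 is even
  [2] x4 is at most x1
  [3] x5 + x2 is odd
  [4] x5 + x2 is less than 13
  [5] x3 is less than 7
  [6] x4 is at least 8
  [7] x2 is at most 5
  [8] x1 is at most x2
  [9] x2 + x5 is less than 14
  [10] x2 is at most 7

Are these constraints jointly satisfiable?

Unsatisfiable

From constraints 2 and 6: x1 ≥ x4 and x4 ≥ 8, so x1 ≥ 8. From constraints 7 and 8: x1 ≤ x2 and x2 ≤ 5, so x1 ≤ 5. But 5 < 8, so no value of x1 works.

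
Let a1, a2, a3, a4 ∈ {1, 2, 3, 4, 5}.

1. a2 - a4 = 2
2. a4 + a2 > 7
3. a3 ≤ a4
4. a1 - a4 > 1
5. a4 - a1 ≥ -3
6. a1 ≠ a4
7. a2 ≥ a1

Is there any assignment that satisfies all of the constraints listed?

Satisfiable

One satisfying assignment is a1 = 5, a2 = 5, a3 = 3, a4 = 3.
For the less obvious constraints — constraint 1: a2 - a4 = 2; constraint 2: a4 + a2 = 8 — and the others hold by inspection.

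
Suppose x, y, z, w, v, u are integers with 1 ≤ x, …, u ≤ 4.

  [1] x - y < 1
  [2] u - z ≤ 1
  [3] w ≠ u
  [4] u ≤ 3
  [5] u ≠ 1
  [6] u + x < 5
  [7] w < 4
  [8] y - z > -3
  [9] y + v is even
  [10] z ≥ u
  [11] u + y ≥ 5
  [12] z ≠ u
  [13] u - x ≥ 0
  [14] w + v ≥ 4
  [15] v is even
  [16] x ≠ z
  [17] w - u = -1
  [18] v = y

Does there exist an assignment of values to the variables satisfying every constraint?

The assignment x = 2, y = 4, z = 4, w = 1, v = 4, u = 2 works:
  constraint 1 holds since x - y = -2.
  constraint 2 holds since u - z = -2.
  constraint 6 holds since u + x = 4.
The rest check out directly.

Satisfiable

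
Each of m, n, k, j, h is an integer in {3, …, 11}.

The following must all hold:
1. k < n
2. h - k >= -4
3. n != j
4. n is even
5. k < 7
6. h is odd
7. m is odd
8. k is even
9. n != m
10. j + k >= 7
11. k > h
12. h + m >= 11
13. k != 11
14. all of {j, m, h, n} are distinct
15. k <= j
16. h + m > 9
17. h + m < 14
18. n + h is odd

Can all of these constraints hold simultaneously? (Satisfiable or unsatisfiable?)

Satisfiable

Setting (m, n, k, j, h) = (9, 8, 4, 4, 3) satisfies everything: constraint 2: h - k = -1; constraint 10: j + k = 8; constraint 12: h + m = 12, and the others follow.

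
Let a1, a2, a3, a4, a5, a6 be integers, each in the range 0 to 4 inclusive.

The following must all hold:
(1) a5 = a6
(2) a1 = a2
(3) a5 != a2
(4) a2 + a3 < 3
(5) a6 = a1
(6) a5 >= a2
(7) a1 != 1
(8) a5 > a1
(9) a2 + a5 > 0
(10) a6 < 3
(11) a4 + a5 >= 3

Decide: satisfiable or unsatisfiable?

Unsatisfiable

From constraints 1, 2, and 5, a5 = a6 = a1 = a2, so a5 = a2. But constraint 3 says a5 ≠ a2. Contradiction.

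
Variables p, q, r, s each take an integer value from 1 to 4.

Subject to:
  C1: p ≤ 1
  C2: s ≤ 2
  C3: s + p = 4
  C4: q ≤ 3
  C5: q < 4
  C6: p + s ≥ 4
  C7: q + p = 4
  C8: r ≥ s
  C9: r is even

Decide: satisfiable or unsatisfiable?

Unsatisfiable

From constraint 2: s ≤ 2. From constraint 1: p ≤ 1. Hence s + p ≤ 3. But constraint 3 requires s + p = 4, and 4 > 3. Contradiction.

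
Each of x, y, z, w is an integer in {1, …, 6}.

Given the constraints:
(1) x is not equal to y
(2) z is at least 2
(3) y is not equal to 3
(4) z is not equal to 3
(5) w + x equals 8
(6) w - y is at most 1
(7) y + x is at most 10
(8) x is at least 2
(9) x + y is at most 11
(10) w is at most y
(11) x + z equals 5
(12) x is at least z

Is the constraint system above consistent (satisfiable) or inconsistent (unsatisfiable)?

Try x = 3, y = 6, z = 2, w = 5.
Check constraint 5: w + x = 8; constraint 6: w - y = -1. The remaining constraints are straightforward to verify.

Satisfiable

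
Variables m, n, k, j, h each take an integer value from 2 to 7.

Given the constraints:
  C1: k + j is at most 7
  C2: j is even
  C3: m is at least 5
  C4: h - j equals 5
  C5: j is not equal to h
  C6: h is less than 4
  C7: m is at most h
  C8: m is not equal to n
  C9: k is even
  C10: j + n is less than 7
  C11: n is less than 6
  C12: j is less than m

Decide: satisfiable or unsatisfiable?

From constraints 3 and 7: h ≥ m and m ≥ 5, so h ≥ 5. From constraint 6: h ≤ 3. But 3 < 5, so no value of h works.

Unsatisfiable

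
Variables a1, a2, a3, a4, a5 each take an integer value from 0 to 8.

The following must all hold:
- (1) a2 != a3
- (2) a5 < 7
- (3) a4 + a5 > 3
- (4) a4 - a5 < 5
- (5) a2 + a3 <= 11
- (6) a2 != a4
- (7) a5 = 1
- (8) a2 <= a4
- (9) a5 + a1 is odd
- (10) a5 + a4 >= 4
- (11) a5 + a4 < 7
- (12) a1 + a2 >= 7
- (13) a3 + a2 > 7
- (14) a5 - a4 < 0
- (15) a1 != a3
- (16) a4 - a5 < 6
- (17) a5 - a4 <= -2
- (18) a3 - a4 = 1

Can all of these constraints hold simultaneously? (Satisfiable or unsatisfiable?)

Satisfiable

One satisfying assignment is a1 = 4, a2 = 3, a3 = 5, a4 = 4, a5 = 1.
For the less obvious constraints — constraint 3: a4 + a5 = 5; constraint 4: a4 - a5 = 3 — and the others hold by inspection.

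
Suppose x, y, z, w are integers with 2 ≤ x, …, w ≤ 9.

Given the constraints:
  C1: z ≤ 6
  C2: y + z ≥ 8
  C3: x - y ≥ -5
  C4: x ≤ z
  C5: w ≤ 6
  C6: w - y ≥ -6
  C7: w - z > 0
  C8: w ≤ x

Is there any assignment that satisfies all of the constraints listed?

Constraints 4, 7, and 8 give z < w, w ≤ x, x ≤ z. Chaining: z < w ≤ x ≤ z, which forces z < z — impossible.

Unsatisfiable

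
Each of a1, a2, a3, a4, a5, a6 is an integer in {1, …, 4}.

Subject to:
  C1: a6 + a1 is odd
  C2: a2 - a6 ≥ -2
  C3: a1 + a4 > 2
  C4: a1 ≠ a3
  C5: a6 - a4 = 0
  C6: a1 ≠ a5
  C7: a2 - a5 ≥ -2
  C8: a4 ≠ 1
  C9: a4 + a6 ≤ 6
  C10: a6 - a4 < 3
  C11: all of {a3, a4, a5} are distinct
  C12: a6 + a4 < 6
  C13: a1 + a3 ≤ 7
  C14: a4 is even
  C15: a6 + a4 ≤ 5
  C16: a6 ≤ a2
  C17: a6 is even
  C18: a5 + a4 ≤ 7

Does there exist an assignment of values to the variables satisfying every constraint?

Satisfiable

The assignment a1 = 3, a2 = 2, a3 = 1, a4 = 2, a5 = 4, a6 = 2 works:
  constraint 2 holds since a2 - a6 = 0.
  constraint 3 holds since a1 + a4 = 5.
The rest check out directly.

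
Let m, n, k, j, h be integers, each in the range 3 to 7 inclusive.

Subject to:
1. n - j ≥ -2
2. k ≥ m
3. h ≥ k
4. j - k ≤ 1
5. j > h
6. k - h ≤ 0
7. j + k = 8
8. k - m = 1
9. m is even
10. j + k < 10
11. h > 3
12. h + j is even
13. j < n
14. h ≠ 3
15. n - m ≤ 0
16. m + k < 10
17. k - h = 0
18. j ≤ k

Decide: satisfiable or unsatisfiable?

Constraints 2, 5, 6, 13, and 15 give n ≤ m, m ≤ k, k ≤ h, h < j, j < n. Chaining: n ≤ m ≤ k ≤ h < j < n, which forces n < n — impossible.

Unsatisfiable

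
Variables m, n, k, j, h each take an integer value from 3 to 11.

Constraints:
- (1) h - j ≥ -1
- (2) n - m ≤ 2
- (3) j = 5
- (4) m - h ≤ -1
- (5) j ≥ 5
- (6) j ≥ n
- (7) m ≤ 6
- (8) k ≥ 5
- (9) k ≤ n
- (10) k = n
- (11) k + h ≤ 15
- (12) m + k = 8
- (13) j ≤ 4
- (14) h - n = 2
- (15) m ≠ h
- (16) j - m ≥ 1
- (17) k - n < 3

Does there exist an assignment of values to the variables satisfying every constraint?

Unsatisfiable

From constraints 8 and 9: n ≥ k and k ≥ 5, so n ≥ 5. From constraints 6 and 13: n ≤ j and j ≤ 4, so n ≤ 4. But 4 < 5, so no value of n works.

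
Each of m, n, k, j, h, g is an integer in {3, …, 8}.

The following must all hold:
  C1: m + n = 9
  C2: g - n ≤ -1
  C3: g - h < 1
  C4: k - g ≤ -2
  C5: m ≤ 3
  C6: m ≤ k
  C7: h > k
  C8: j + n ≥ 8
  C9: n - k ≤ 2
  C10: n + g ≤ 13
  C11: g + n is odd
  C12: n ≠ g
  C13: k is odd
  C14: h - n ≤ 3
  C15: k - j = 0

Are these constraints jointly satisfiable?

Unsatisfiable

Constraints 2, 4, and 9 give g − k ≥ 2, k − n ≥ -2, n − g ≥ 1.
Adding all 3 inequalities: the left sides telescope to 0, and the right sides sum to 2 + (-2) + 1 = 1. So 0 ≥ 1, which is false.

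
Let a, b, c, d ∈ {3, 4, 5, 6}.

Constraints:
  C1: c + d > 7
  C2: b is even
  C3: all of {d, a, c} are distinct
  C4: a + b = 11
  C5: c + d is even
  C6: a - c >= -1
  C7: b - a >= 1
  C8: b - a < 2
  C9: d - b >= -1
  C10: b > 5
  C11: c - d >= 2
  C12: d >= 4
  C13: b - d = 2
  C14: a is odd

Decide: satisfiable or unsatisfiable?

Constraints 6, 7, 9, and 11 give a − c ≥ -1, c − d ≥ 2, d − b ≥ -1, b − a ≥ 1.
Adding all 4 inequalities: the left sides telescope to 0, and the right sides sum to (-1) + 2 + (-1) + 1 = 1. So 0 ≥ 1, which is false.

Unsatisfiable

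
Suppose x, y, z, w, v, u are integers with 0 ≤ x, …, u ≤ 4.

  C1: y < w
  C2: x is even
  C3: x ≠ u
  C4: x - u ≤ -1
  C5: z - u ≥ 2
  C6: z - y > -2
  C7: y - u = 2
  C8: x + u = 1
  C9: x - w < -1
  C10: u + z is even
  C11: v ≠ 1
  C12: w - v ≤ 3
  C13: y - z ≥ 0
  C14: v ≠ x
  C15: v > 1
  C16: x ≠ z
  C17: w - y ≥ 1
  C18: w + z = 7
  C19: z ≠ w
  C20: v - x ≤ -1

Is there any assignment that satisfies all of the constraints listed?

Constraints 4, 5, 12, 13, 17, and 20 give z − u ≥ 2, u − x ≥ 1, x − v ≥ 1, v − w ≥ -3, w − y ≥ 1, y − z ≥ 0.
Adding all 6 inequalities: the left sides telescope to 0, and the right sides sum to 2 + 1 + 1 + (-3) + 1 + 0 = 2. So 0 ≥ 2, which is false.

Unsatisfiable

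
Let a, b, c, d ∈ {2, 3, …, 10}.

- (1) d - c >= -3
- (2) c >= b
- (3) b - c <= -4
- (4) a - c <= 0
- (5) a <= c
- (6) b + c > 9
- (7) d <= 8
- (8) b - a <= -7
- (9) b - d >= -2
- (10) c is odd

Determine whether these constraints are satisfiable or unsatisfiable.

Constraints 1, 4, 8, and 9 give c − a ≥ 0, a − b ≥ 7, b − d ≥ -2, d − c ≥ -3.
Adding all 4 inequalities: the left sides telescope to 0, and the right sides sum to 0 + 7 + (-2) + (-3) = 2. So 0 ≥ 2, which is false.

Unsatisfiable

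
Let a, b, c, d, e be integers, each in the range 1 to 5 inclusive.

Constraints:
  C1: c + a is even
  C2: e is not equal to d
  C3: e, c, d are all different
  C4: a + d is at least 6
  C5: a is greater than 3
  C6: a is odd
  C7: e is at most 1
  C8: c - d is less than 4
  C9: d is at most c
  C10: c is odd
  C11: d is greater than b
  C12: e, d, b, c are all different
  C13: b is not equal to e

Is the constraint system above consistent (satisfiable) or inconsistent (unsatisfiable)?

Satisfiable

One satisfying assignment is a = 5, b = 2, c = 5, d = 3, e = 1.
For the less obvious constraints — constraint 3: values 1, 5, 3 are distinct; constraint 4: a + d = 8; constraint 8: c - d = 2 — and the others hold by inspection.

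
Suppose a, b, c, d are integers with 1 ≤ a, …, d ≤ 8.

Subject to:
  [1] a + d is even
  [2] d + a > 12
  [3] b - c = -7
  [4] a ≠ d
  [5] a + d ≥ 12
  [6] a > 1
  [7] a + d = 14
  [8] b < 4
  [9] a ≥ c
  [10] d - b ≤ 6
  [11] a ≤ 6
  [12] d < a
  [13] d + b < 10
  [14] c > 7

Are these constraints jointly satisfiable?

From constraint 14: c ≥ 8. From constraints 9 and 11: c ≤ a and a ≤ 6, so c ≤ 6. But 6 < 8, so no value of c works.

Unsatisfiable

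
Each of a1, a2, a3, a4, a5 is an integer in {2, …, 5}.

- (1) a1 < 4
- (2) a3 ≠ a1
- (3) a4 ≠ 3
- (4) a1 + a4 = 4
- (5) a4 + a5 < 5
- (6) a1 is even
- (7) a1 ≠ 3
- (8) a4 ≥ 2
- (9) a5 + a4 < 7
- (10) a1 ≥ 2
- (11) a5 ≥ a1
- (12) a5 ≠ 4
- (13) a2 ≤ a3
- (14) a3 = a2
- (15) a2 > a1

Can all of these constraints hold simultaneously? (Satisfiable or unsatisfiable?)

Satisfiable

Take a1 = 2, a2 = 3, a3 = 3, a4 = 2, a5 = 2. Then constraint 4: a1 + a4 = 4; constraint 5: a4 + a5 = 4; constraint 9: a5 + a4 = 4, and every other listed constraint is also met.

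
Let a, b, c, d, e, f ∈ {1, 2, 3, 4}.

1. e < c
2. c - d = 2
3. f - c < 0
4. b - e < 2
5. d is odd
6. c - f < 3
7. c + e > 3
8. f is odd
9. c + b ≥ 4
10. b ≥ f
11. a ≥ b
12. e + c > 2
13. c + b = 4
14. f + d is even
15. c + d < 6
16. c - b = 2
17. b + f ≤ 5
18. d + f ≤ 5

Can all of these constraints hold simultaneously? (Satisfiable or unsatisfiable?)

Satisfiable

Setting (a, b, c, d, e, f) = (3, 1, 3, 1, 1, 1) satisfies everything: constraint 2: c - d = 2; constraint 3: f - c = -2; constraint 4: b - e = 0, and the others follow.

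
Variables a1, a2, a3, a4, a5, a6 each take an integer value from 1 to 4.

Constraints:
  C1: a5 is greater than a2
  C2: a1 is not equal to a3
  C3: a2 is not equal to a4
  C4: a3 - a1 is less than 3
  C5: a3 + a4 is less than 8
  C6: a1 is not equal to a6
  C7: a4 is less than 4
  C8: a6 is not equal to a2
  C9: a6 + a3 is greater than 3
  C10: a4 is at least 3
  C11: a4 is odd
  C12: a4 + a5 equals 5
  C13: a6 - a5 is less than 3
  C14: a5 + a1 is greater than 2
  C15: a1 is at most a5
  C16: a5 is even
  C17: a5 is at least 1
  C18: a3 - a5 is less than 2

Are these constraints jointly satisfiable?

Satisfiable

The assignment a1 = 1, a2 = 1, a3 = 2, a4 = 3, a5 = 2, a6 = 2 works:
  constraint 4 holds since a3 - a1 = 1.
  constraint 5 holds since a3 + a4 = 5.
The rest check out directly.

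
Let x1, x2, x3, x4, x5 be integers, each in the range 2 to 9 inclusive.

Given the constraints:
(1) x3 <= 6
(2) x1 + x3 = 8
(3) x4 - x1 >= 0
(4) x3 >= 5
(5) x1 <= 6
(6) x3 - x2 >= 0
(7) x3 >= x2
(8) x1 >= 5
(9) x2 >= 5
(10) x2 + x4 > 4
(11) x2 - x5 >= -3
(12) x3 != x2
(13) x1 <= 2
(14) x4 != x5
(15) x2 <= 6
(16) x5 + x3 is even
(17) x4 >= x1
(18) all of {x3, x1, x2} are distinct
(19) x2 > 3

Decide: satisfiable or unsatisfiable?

Unsatisfiable

Constraints 1, 4, 5, 8, 9, and 15 confine each of x3, x1, x2 to the 2 values {5, 6}.
Constraint 18 requires all 3 of them to be distinct, but only 2 values are available — impossible by the pigeonhole principle.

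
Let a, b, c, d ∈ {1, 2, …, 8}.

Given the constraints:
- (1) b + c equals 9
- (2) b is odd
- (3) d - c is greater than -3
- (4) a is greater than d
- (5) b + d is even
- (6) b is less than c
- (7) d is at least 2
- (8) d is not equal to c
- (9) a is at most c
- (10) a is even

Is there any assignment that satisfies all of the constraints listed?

Setting (a, b, c, d) = (8, 1, 8, 7) satisfies everything: constraint 1: b + c = 9; constraint 2: b = 1 is odd; constraint 3: d - c = -1, and the others follow.

Satisfiable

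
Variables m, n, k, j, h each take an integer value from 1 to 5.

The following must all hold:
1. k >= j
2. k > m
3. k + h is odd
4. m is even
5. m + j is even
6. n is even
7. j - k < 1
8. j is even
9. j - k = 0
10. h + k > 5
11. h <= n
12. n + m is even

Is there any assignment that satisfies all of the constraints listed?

Satisfiable

Try m = 2, n = 4, k = 4, j = 4, h = 3.
Check constraint 7: j - k = 0; constraint 9: j - k = 0. The remaining constraints are straightforward to verify.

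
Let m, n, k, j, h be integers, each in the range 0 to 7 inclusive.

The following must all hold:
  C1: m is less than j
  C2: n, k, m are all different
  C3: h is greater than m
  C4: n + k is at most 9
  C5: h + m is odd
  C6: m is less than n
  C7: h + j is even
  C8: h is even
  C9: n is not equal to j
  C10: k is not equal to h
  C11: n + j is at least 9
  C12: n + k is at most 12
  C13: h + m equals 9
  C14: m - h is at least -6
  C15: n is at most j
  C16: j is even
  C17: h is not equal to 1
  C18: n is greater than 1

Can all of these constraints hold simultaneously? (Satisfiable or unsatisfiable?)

Satisfiable

Take m = 3, n = 5, k = 4, j = 6, h = 6. Then constraint 4: n + k = 9; constraint 11: n + j = 11, and every other listed constraint is also met.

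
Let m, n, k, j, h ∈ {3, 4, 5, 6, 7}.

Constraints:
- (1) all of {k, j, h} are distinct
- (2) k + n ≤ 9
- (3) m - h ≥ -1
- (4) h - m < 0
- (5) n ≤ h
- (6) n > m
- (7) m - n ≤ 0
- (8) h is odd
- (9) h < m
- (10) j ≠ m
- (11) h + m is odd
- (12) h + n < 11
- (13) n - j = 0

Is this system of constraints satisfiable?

Constraints 4, 5, and 6 give m < n, n ≤ h, h < m. Chaining: m < n ≤ h < m, which forces m < m — impossible.

Unsatisfiable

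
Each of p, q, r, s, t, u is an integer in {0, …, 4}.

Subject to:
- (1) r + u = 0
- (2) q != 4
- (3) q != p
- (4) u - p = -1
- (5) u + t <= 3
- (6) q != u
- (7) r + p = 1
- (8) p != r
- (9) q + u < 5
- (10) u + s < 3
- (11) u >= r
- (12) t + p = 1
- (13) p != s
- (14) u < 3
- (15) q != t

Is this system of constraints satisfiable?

Take p = 1, q = 2, r = 0, s = 2, t = 0, u = 0. Then constraint 1: r + u = 0; constraint 4: u - p = -1; constraint 5: u + t = 0, and every other listed constraint is also met.

Satisfiable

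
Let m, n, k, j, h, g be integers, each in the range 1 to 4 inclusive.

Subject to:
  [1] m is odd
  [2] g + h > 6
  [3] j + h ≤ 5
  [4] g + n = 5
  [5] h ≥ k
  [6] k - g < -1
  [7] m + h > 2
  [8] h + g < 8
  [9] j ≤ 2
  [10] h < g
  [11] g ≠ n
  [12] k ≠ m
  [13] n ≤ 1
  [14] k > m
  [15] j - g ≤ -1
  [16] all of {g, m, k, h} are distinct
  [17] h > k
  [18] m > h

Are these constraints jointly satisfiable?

Unsatisfiable

Constraints 14, 17, and 18 give h < m, m < k, k < h. Chaining: h < m < k < h, which forces h < h — impossible.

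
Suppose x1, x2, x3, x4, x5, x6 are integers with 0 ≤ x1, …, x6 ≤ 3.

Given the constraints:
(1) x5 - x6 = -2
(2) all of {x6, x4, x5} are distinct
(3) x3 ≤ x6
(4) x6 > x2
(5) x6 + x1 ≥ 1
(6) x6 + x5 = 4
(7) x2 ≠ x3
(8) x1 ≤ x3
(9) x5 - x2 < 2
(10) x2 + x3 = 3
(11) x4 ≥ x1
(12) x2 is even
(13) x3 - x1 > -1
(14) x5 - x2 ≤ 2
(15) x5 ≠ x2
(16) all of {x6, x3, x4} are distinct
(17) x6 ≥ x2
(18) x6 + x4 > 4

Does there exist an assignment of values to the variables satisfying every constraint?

One satisfying assignment is x1 = 1, x2 = 2, x3 = 1, x4 = 2, x5 = 1, x6 = 3.
For the less obvious constraints — constraint 1: x5 - x6 = -2; constraint 5: x6 + x1 = 4 — and the others hold by inspection.

Satisfiable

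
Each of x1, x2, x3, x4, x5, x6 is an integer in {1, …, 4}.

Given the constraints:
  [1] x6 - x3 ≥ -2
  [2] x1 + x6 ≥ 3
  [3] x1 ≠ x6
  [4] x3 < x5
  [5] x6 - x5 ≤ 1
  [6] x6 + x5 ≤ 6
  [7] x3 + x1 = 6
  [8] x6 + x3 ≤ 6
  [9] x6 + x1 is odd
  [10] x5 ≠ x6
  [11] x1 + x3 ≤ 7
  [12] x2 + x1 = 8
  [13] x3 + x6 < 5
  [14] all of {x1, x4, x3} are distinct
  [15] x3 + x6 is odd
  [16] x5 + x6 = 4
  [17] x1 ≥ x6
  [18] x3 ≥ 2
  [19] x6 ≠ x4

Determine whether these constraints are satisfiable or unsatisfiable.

Satisfiable

Try x1 = 4, x2 = 4, x3 = 2, x4 = 3, x5 = 3, x6 = 1.
Check constraint 1: x6 - x3 = -1; constraint 2: x1 + x6 = 5. The remaining constraints are straightforward to verify.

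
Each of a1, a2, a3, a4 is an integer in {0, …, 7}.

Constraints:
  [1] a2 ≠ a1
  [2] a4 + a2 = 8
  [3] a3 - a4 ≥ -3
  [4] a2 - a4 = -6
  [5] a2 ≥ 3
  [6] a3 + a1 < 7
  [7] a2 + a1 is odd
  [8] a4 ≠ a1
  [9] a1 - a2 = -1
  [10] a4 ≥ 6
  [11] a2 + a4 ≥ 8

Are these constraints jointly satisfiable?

From constraint 10: a4 ≥ 6. From constraint 5: a2 ≥ 3. Hence a4 + a2 ≥ 9. But constraint 2 requires a4 + a2 = 8, and 8 < 9. Contradiction.

Unsatisfiable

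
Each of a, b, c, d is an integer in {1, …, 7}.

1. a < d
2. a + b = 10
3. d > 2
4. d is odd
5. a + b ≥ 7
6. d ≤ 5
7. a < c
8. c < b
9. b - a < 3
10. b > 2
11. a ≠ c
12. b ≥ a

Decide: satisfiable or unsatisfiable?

Setting (a, b, c, d) = (4, 6, 5, 5) satisfies everything: constraint 2: a + b = 10; constraint 5: a + b = 10, and the others follow.

Satisfiable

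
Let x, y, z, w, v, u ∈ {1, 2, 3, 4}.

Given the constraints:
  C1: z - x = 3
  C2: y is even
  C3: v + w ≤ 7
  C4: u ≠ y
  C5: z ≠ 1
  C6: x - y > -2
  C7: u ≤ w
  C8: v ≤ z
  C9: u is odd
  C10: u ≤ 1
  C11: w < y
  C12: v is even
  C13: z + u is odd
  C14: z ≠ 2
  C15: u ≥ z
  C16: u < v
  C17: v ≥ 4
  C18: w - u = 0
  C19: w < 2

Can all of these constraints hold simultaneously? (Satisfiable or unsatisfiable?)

From constraints 8 and 17: z ≥ v and v ≥ 4, so z ≥ 4. From constraints 10 and 15: z ≤ u and u ≤ 1, so z ≤ 1. But 1 < 4, so no value of z works.

Unsatisfiable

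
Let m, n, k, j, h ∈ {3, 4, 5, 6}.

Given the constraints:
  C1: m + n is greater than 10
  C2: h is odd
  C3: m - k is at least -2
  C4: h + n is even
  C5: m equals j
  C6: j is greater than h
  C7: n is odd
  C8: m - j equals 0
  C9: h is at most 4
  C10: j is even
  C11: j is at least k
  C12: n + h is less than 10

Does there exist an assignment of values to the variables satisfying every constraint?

The assignment m = 6, n = 5, k = 5, j = 6, h = 3 works:
  constraint 1 holds since m + n = 11.
  constraint 3 holds since m - k = 1.
  constraint 8 holds since m - j = 0.
The rest check out directly.

Satisfiable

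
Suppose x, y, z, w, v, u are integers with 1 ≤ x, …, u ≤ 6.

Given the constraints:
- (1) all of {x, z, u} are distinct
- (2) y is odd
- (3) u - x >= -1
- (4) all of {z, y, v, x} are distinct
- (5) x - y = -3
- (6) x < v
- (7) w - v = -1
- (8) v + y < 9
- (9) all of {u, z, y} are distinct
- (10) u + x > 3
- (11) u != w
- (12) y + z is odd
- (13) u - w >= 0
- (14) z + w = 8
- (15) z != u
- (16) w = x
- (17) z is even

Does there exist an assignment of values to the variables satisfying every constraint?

Satisfiable

The assignment x = 2, y = 5, z = 6, w = 2, v = 3, u = 3 works:
  constraint 3 holds since u - x = 1.
  constraint 5 holds since x - y = -3.
  constraint 7 holds since w - v = -1.
The rest check out directly.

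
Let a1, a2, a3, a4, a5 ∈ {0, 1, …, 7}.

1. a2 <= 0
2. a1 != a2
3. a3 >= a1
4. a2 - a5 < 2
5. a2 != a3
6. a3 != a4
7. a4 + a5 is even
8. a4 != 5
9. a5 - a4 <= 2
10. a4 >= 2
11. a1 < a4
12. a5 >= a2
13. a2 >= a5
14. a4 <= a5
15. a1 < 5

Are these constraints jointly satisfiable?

Unsatisfiable

From constraints 10 and 14: a5 ≥ a4 and a4 ≥ 2, so a5 ≥ 2. From constraints 1 and 13: a5 ≤ a2 and a2 ≤ 0, so a5 ≤ 0. But 0 < 2, so no value of a5 works.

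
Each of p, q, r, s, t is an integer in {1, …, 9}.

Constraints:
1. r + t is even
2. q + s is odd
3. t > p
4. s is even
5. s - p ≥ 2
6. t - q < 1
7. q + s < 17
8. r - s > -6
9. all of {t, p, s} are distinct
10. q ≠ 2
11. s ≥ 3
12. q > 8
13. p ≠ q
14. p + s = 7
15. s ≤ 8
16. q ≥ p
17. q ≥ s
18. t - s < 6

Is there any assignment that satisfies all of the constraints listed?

Satisfiable

Take p = 1, q = 9, r = 1, s = 6, t = 9. Then constraint 5: s - p = 5; constraint 6: t - q = 0; constraint 7: q + s = 15, and every other listed constraint is also met.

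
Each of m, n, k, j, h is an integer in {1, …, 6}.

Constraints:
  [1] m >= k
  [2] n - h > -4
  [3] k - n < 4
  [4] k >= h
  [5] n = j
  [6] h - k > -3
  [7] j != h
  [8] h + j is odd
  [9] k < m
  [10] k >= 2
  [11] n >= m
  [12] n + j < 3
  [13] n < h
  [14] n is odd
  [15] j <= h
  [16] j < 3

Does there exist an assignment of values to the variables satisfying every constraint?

Constraints 4, 9, 11, and 13 give m ≤ n, n < h, h ≤ k, k < m. Chaining: m ≤ n < h ≤ k < m, which forces m < m — impossible.

Unsatisfiable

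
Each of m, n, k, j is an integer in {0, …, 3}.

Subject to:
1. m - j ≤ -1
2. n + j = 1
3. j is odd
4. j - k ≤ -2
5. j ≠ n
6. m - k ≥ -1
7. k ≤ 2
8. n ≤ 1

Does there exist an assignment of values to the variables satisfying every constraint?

Unsatisfiable

Constraints 1, 4, and 6 give m − k ≥ -1, k − j ≥ 2, j − m ≥ 1.
Adding all 3 inequalities: the left sides telescope to 0, and the right sides sum to (-1) + 2 + 1 = 2. So 0 ≥ 2, which is false.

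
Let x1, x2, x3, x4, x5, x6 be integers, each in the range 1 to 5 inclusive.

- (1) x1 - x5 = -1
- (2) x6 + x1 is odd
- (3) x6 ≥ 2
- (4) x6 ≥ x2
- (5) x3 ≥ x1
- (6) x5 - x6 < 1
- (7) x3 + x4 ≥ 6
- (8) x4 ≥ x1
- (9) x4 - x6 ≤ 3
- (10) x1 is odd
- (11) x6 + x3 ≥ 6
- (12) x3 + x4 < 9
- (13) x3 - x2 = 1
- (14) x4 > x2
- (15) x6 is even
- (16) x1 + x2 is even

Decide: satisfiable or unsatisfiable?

Satisfiable

Setting (x1, x2, x3, x4, x5, x6) = (3, 3, 4, 4, 4, 4) satisfies everything: constraint 1: x1 - x5 = -1; constraint 6: x5 - x6 = 0; constraint 7: x3 + x4 = 8, and the others follow.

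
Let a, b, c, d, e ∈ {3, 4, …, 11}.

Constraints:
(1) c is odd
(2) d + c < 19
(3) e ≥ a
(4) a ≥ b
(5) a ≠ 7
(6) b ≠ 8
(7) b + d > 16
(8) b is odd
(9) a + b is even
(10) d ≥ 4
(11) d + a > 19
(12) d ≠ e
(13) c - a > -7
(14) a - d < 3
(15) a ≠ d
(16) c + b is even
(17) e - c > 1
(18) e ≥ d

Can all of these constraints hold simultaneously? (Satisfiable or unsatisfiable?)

Satisfiable

Try a = 11, b = 9, c = 7, d = 9, e = 11.
Check constraint 2: d + c = 16; constraint 7: b + d = 18. The remaining constraints are straightforward to verify.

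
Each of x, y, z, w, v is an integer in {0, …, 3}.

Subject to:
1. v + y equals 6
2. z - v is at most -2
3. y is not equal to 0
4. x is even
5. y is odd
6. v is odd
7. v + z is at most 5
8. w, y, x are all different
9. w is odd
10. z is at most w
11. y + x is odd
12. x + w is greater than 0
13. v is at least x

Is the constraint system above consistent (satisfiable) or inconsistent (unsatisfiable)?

Satisfiable

Setting (x, y, z, w, v) = (2, 3, 0, 1, 3) satisfies everything: constraint 1: v + y = 6; constraint 2: z - v = -3, and the others follow.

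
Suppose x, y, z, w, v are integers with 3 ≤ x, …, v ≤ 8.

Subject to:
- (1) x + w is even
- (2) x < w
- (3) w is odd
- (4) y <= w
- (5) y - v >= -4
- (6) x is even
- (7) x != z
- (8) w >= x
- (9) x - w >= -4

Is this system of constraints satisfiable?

Constraint 6 makes x even and constraint 3 makes w odd, so x + w must be odd. Constraint 1 says x + w is even — contradiction.

Unsatisfiable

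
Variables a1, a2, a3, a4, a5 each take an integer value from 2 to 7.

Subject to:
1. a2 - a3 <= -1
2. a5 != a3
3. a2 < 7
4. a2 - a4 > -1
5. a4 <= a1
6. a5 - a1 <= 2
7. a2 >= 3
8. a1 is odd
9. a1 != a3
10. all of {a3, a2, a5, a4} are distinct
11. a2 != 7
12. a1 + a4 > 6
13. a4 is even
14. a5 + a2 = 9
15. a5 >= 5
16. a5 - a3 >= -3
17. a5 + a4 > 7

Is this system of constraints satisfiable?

Take a1 = 5, a2 = 3, a3 = 7, a4 = 2, a5 = 6. Then constraint 1: a2 - a3 = -4; constraint 4: a2 - a4 = 1; constraint 6: a5 - a1 = 1, and every other listed constraint is also met.

Satisfiable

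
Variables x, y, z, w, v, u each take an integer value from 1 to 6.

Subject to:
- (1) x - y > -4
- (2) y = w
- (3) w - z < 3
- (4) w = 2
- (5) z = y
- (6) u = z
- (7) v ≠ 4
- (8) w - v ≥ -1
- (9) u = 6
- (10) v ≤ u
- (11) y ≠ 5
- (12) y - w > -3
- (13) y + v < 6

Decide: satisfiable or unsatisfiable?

Unsatisfiable

Constraint 9 fixes u = 6 and constraint 4 fixes w = 2. Constraints 2, 5, and 6 give u = z = y = w, so u = w. But 6 ≠ 2 — contradiction.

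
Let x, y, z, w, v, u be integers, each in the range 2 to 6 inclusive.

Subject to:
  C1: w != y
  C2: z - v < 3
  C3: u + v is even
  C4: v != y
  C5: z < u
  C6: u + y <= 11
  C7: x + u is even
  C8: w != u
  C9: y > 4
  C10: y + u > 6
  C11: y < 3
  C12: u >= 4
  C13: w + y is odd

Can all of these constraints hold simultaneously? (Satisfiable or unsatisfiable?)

Unsatisfiable

From constraint 9: y ≥ 5. From constraint 11: y ≤ 2. But 2 < 5, so no value of y works.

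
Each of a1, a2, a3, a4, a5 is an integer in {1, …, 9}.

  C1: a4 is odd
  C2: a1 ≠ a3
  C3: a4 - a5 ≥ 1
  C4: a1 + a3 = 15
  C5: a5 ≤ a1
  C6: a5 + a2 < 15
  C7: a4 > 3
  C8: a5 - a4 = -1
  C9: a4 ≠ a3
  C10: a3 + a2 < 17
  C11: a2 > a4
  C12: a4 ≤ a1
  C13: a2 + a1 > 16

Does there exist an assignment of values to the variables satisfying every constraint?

The assignment a1 = 8, a2 = 9, a3 = 7, a4 = 5, a5 = 4 works:
  constraint 3 holds since a4 - a5 = 1.
  constraint 4 holds since a1 + a3 = 15.
  constraint 6 holds since a5 + a2 = 13.
The rest check out directly.

Satisfiable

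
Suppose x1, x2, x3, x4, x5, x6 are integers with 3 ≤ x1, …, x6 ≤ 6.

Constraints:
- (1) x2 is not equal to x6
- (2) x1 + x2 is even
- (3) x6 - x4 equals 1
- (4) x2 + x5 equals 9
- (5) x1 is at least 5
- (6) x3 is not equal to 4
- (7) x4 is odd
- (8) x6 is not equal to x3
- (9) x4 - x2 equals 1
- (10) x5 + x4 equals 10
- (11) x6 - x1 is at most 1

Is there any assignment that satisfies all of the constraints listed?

Satisfiable

Try x1 = 6, x2 = 4, x3 = 5, x4 = 5, x5 = 5, x6 = 6.
Check constraint 3: x6 - x4 = 1; constraint 4: x2 + x5 = 9; constraint 9: x4 - x2 = 1. The remaining constraints are straightforward to verify.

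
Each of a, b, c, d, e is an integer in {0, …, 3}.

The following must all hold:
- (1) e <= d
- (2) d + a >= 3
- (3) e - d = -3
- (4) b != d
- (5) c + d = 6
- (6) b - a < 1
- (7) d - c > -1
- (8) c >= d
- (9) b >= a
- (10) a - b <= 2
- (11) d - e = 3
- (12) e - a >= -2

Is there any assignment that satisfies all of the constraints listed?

Take a = 0, b = 0, c = 3, d = 3, e = 0. Then constraint 2: d + a = 3; constraint 3: e - d = -3, and every other listed constraint is also met.

Satisfiable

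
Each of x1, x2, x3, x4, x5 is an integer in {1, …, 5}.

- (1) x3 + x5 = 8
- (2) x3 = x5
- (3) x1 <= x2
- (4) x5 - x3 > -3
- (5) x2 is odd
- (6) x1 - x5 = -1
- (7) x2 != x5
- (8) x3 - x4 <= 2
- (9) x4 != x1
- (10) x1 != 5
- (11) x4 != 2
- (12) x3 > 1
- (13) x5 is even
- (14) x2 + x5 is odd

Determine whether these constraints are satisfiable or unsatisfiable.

Satisfiable

Take x1 = 3, x2 = 3, x3 = 4, x4 = 5, x5 = 4. Then constraint 1: x3 + x5 = 8; constraint 4: x5 - x3 = 0; constraint 6: x1 - x5 = -1, and every other listed constraint is also met.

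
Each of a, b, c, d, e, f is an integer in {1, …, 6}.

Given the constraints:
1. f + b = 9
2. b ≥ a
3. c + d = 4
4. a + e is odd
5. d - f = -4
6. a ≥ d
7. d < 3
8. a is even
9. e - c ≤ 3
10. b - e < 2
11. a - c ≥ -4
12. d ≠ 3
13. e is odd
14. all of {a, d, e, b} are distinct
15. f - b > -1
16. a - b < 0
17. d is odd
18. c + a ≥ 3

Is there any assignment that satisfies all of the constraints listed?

Satisfiable

Try a = 2, b = 4, c = 3, d = 1, e = 5, f = 5.
Check constraint 1: f + b = 9; constraint 3: c + d = 4. The remaining constraints are straightforward to verify.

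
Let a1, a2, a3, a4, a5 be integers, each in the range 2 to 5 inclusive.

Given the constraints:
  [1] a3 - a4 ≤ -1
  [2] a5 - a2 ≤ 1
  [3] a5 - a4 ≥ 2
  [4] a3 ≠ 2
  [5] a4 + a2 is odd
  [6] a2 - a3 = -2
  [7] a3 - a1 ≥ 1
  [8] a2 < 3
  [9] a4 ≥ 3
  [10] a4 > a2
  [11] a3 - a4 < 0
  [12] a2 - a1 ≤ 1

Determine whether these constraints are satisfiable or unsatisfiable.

Unsatisfiable

Constraints 1, 2, 3, 7, and 12 give a4 − a3 ≥ 1, a3 − a1 ≥ 1, a1 − a2 ≥ -1, a2 − a5 ≥ -1, a5 − a4 ≥ 2.
Adding all 5 inequalities: the left sides telescope to 0, and the right sides sum to 1 + 1 + (-1) + (-1) + 2 = 2. So 0 ≥ 2, which is false.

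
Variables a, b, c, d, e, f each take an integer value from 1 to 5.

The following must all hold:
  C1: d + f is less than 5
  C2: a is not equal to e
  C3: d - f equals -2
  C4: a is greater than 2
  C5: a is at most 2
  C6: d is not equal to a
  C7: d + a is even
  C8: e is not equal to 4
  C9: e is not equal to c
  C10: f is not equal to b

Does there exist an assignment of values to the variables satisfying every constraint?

Unsatisfiable

From constraint 4: a ≥ 3. From constraint 5: a ≤ 2. But 2 < 3, so no value of a works.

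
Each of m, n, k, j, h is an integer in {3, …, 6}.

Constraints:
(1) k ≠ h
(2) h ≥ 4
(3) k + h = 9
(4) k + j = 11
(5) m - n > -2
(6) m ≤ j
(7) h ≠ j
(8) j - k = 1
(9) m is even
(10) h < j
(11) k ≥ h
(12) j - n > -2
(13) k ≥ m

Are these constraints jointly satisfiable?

One satisfying assignment is m = 4, n = 5, k = 5, j = 6, h = 4.
For the less obvious constraints — constraint 3: k + h = 9; constraint 4: k + j = 11 — and the others hold by inspection.

Satisfiable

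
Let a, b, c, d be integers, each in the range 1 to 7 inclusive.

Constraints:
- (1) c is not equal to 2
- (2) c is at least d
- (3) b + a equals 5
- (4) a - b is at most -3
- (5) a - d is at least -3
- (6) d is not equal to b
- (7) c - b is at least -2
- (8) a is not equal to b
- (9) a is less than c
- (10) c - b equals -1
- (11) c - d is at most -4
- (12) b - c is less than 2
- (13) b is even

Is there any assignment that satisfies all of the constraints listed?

Constraints 4, 5, 7, and 11 give c − b ≥ -2, b − a ≥ 3, a − d ≥ -3, d − c ≥ 4.
Adding all 4 inequalities: the left sides telescope to 0, and the right sides sum to (-2) + 3 + (-3) + 4 = 2. So 0 ≥ 2, which is false.

Unsatisfiable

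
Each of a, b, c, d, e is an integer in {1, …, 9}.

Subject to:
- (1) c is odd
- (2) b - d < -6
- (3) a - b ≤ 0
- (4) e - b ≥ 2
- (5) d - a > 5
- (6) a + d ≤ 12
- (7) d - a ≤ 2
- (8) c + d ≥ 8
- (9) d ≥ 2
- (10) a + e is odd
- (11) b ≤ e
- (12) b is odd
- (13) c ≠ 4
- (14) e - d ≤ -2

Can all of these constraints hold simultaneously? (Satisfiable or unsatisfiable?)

Unsatisfiable

Constraints 3, 4, 7, and 14 give b − a ≥ 0, a − d ≥ -2, d − e ≥ 2, e − b ≥ 2.
Adding all 4 inequalities: the left sides telescope to 0, and the right sides sum to 0 + (-2) + 2 + 2 = 2. So 0 ≥ 2, which is false.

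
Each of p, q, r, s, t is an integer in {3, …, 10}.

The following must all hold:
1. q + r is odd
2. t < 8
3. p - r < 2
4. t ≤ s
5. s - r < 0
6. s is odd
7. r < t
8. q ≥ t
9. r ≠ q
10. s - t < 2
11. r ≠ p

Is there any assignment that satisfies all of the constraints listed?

Constraints 4, 5, and 7 give t ≤ s, s < r, r < t. Chaining: t ≤ s < r < t, which forces t < t — impossible.

Unsatisfiable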